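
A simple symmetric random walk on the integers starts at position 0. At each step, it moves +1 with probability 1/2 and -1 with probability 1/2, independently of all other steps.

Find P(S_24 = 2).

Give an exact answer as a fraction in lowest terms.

Answer: 156009/1048576

Derivation:
To reach position 2 after 24 steps: need 13 steps of +1 and 11 of -1.
Favorable paths: C(24,13) = 2496144
Total paths: 2^24 = 16777216
P = 2496144/16777216 = 156009/1048576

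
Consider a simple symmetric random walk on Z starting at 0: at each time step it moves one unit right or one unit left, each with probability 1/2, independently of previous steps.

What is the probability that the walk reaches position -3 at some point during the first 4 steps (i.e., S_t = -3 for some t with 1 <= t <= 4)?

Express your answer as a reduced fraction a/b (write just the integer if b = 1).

Answer: 1/8

Derivation:
Count via complement. Let g(t,s) = #length-t paths at position s with S_1..S_t all ≠ -3.
g(t,s) = g(t-1,s-1) + g(t-1,s+1) for s ≠ -3; g(t,-3) = 0.
t=0: g(0,0)=1
t=1: g(1,-1)=1 g(1,1)=1
t=2: g(2,-2)=1 g(2,0)=2 g(2,2)=1
t=3: g(3,-1)=3 g(3,1)=3 g(3,3)=1
t=4: g(4,-2)=3 g(4,0)=6 g(4,2)=4 g(4,4)=1
Paths never hitting -3: Σ_s g(4,s) = 14
Paths hitting -3: 2^4 - 14 = 2
P = 2/16 = 1/8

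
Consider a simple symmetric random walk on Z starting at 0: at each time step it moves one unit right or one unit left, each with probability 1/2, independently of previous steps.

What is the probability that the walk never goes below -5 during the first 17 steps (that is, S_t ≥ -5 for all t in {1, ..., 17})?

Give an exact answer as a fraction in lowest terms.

Answer: 28067/32768

Derivation:
Let f(t,s) = #length-t paths at position s with S_1..S_t all ≥ -5.
f(t,s) = f(t-1,s-1) + f(t-1,s+1) for s ≥ -5; f(t,s) = 0 for s < -5.
t=0: f(0,0)=1
t=1: f(1,-1)=1 f(1,1)=1
t=2: f(2,-2)=1 f(2,0)=2 f(2,2)=1
t=3: f(3,-3)=1 f(3,-1)=3 f(3,1)=3 f(3,3)=1
t=4: f(4,-4)=1 f(4,-2)=4 f(4,0)=6 f(4,2)=4 f(4,4)=1
t=5: f(5,-5)=1 f(5,-3)=5 f(5,-1)=10 f(5,1)=10 f(5,3)=5 f(5,5)=1
t=6: f(6,-4)=6 f(6,-2)=15 f(6,0)=20 f(6,2)=15 f(6,4)=6 f(6,6)=1
t=7: f(7,-5)=6 f(7,-3)=21 f(7,-1)=35 f(7,1)=35 f(7,3)=21 f(7,5)=7 f(7,7)=1
t=8: f(8,-4)=27 f(8,-2)=56 f(8,0)=70 f(8,2)=56 f(8,4)=28 f(8,6)=8 f(8,8)=1
t=9: f(9,-5)=27 f(9,-3)=83 f(9,-1)=126 f(9,1)=126 f(9,3)=84 f(9,5)=36 f(9,7)=9 f(9,9)=1
t=10: f(10,-4)=110 f(10,-2)=209 f(10,0)=252 f(10,2)=210 f(10,4)=120 f(10,6)=45 f(10,8)=10 f(10,10)=1
t=11: f(11,-5)=110 f(11,-3)=319 f(11,-1)=461 f(11,1)=462 f(11,3)=330 f(11,5)=165 f(11,7)=55 f(11,9)=11 f(11,11)=1
t=12: f(12,-4)=429 f(12,-2)=780 f(12,0)=923 f(12,2)=792 f(12,4)=495 f(12,6)=220 f(12,8)=66 f(12,10)=12 f(12,12)=1
t=13: f(13,-5)=429 f(13,-3)=1209 f(13,-1)=1703 f(13,1)=1715 f(13,3)=1287 f(13,5)=715 f(13,7)=286 f(13,9)=78 f(13,11)=13 f(13,13)=1
t=14: f(14,-4)=1638 f(14,-2)=2912 f(14,0)=3418 f(14,2)=3002 f(14,4)=2002 f(14,6)=1001 f(14,8)=364 f(14,10)=91 f(14,12)=14 f(14,14)=1
t=15: f(15,-5)=1638 f(15,-3)=4550 f(15,-1)=6330 f(15,1)=6420 f(15,3)=5004 f(15,5)=3003 f(15,7)=1365 f(15,9)=455 f(15,11)=105 f(15,13)=15 f(15,15)=1
t=16: f(16,-4)=6188 f(16,-2)=10880 f(16,0)=12750 f(16,2)=11424 f(16,4)=8007 f(16,6)=4368 f(16,8)=1820 f(16,10)=560 f(16,12)=120 f(16,14)=16 f(16,16)=1
t=17: f(17,-5)=6188 f(17,-3)=17068 f(17,-1)=23630 f(17,1)=24174 f(17,3)=19431 f(17,5)=12375 f(17,7)=6188 f(17,9)=2380 f(17,11)=680 f(17,13)=136 f(17,15)=17 f(17,17)=1
Σ_s f(17,s) = 112268
P = 112268/131072 = 28067/32768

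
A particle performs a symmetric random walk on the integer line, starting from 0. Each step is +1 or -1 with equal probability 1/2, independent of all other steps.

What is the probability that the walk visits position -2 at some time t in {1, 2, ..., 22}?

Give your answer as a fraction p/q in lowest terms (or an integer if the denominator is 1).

Count via complement. Let g(t,s) = #length-t paths at position s with S_1..S_t all ≠ -2.
g(t,s) = g(t-1,s-1) + g(t-1,s+1) for s ≠ -2; g(t,-2) = 0.
t=0: g(0,0)=1
t=1: g(1,-1)=1 g(1,1)=1
t=2: g(2,0)=2 g(2,2)=1
t=3: g(3,-1)=2 g(3,1)=3 g(3,3)=1
t=4: g(4,0)=5 g(4,2)=4 g(4,4)=1
t=5: g(5,-1)=5 g(5,1)=9 g(5,3)=5 g(5,5)=1
t=6: g(6,0)=14 g(6,2)=14 g(6,4)=6 g(6,6)=1
t=7: g(7,-1)=14 g(7,1)=28 g(7,3)=20 g(7,5)=7 g(7,7)=1
t=8: g(8,0)=42 g(8,2)=48 g(8,4)=27 g(8,6)=8 g(8,8)=1
t=9: g(9,-1)=42 g(9,1)=90 g(9,3)=75 g(9,5)=35 g(9,7)=9 g(9,9)=1
t=10: g(10,0)=132 g(10,2)=165 g(10,4)=110 g(10,6)=44 g(10,8)=10 g(10,10)=1
t=11: g(11,-1)=132 g(11,1)=297 g(11,3)=275 g(11,5)=154 g(11,7)=54 g(11,9)=11 g(11,11)=1
t=12: g(12,0)=429 g(12,2)=572 g(12,4)=429 g(12,6)=208 g(12,8)=65 g(12,10)=12 g(12,12)=1
t=13: g(13,-1)=429 g(13,1)=1001 g(13,3)=1001 g(13,5)=637 g(13,7)=273 g(13,9)=77 g(13,11)=13 g(13,13)=1
t=14: g(14,0)=1430 g(14,2)=2002 g(14,4)=1638 g(14,6)=910 g(14,8)=350 g(14,10)=90 g(14,12)=14 g(14,14)=1
t=15: g(15,-1)=1430 g(15,1)=3432 g(15,3)=3640 g(15,5)=2548 g(15,7)=1260 g(15,9)=440 g(15,11)=104 g(15,13)=15 g(15,15)=1
t=16: g(16,0)=4862 g(16,2)=7072 g(16,4)=6188 g(16,6)=3808 g(16,8)=1700 g(16,10)=544 g(16,12)=119 g(16,14)=16 g(16,16)=1
t=17: g(17,-1)=4862 g(17,1)=11934 g(17,3)=13260 g(17,5)=9996 g(17,7)=5508 g(17,9)=2244 g(17,11)=663 g(17,13)=135 g(17,15)=17 g(17,17)=1
t=18: g(18,0)=16796 g(18,2)=25194 g(18,4)=23256 g(18,6)=15504 g(18,8)=7752 g(18,10)=2907 g(18,12)=798 g(18,14)=152 g(18,16)=18 g(18,18)=1
t=19: g(19,-1)=16796 g(19,1)=41990 g(19,3)=48450 g(19,5)=38760 g(19,7)=23256 g(19,9)=10659 g(19,11)=3705 g(19,13)=950 g(19,15)=170 g(19,17)=19 g(19,19)=1
t=20: g(20,0)=58786 g(20,2)=90440 g(20,4)=87210 g(20,6)=62016 g(20,8)=33915 g(20,10)=14364 g(20,12)=4655 g(20,14)=1120 g(20,16)=189 g(20,18)=20 g(20,20)=1
t=21: g(21,-1)=58786 g(21,1)=149226 g(21,3)=177650 g(21,5)=149226 g(21,7)=95931 g(21,9)=48279 g(21,11)=19019 g(21,13)=5775 g(21,15)=1309 g(21,17)=209 g(21,19)=21 g(21,21)=1
t=22: g(22,0)=208012 g(22,2)=326876 g(22,4)=326876 g(22,6)=245157 g(22,8)=144210 g(22,10)=67298 g(22,12)=24794 g(22,14)=7084 g(22,16)=1518 g(22,18)=230 g(22,20)=22 g(22,22)=1
Paths never hitting -2: Σ_s g(22,s) = 1352078
Paths hitting -2: 2^22 - 1352078 = 2842226
P = 2842226/4194304 = 1421113/2097152

Answer: 1421113/2097152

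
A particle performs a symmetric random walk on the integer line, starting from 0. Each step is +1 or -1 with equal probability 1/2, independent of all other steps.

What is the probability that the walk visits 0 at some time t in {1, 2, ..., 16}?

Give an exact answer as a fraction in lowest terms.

Answer: 26333/32768

Derivation:
Count via complement. Let g(t,s) = #length-t paths at position s with S_1..S_t all ≠ 0.
g(t,s) = g(t-1,s-1) + g(t-1,s+1) for s ≠ 0; g(t,0) = 0.
t=0: g(0,0)=1
t=1: g(1,-1)=1 g(1,1)=1
t=2: g(2,-2)=1 g(2,2)=1
t=3: g(3,-3)=1 g(3,-1)=1 g(3,1)=1 g(3,3)=1
t=4: g(4,-4)=1 g(4,-2)=2 g(4,2)=2 g(4,4)=1
t=5: g(5,-5)=1 g(5,-3)=3 g(5,-1)=2 g(5,1)=2 g(5,3)=3 g(5,5)=1
t=6: g(6,-6)=1 g(6,-4)=4 g(6,-2)=5 g(6,2)=5 g(6,4)=4 g(6,6)=1
t=7: g(7,-7)=1 g(7,-5)=5 g(7,-3)=9 g(7,-1)=5 g(7,1)=5 g(7,3)=9 g(7,5)=5 g(7,7)=1
t=8: g(8,-8)=1 g(8,-6)=6 g(8,-4)=14 g(8,-2)=14 g(8,2)=14 g(8,4)=14 g(8,6)=6 g(8,8)=1
t=9: g(9,-9)=1 g(9,-7)=7 g(9,-5)=20 g(9,-3)=28 g(9,-1)=14 g(9,1)=14 g(9,3)=28 g(9,5)=20 g(9,7)=7 g(9,9)=1
t=10: g(10,-10)=1 g(10,-8)=8 g(10,-6)=27 g(10,-4)=48 g(10,-2)=42 g(10,2)=42 g(10,4)=48 g(10,6)=27 g(10,8)=8 g(10,10)=1
t=11: g(11,-11)=1 g(11,-9)=9 g(11,-7)=35 g(11,-5)=75 g(11,-3)=90 g(11,-1)=42 g(11,1)=42 g(11,3)=90 g(11,5)=75 g(11,7)=35 g(11,9)=9 g(11,11)=1
t=12: g(12,-12)=1 g(12,-10)=10 g(12,-8)=44 g(12,-6)=110 g(12,-4)=165 g(12,-2)=132 g(12,2)=132 g(12,4)=165 g(12,6)=110 g(12,8)=44 g(12,10)=10 g(12,12)=1
t=13: g(13,-13)=1 g(13,-11)=11 g(13,-9)=54 g(13,-7)=154 g(13,-5)=275 g(13,-3)=297 g(13,-1)=132 g(13,1)=132 g(13,3)=297 g(13,5)=275 g(13,7)=154 g(13,9)=54 g(13,11)=11 g(13,13)=1
t=14: g(14,-14)=1 g(14,-12)=12 g(14,-10)=65 g(14,-8)=208 g(14,-6)=429 g(14,-4)=572 g(14,-2)=429 g(14,2)=429 g(14,4)=572 g(14,6)=429 g(14,8)=208 g(14,10)=65 g(14,12)=12 g(14,14)=1
t=15: g(15,-15)=1 g(15,-13)=13 g(15,-11)=77 g(15,-9)=273 g(15,-7)=637 g(15,-5)=1001 g(15,-3)=1001 g(15,-1)=429 g(15,1)=429 g(15,3)=1001 g(15,5)=1001 g(15,7)=637 g(15,9)=273 g(15,11)=77 g(15,13)=13 g(15,15)=1
t=16: g(16,-16)=1 g(16,-14)=14 g(16,-12)=90 g(16,-10)=350 g(16,-8)=910 g(16,-6)=1638 g(16,-4)=2002 g(16,-2)=1430 g(16,2)=1430 g(16,4)=2002 g(16,6)=1638 g(16,8)=910 g(16,10)=350 g(16,12)=90 g(16,14)=14 g(16,16)=1
Paths never hitting 0: Σ_s g(16,s) = 12870
Paths hitting 0: 2^16 - 12870 = 52666
P = 52666/65536 = 26333/32768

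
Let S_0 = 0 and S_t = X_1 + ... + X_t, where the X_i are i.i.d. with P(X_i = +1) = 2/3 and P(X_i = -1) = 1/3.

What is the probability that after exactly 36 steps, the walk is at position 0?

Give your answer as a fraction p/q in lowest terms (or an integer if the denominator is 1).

To be at 0 after 36 steps: need exactly 18 steps of +1 and 18 of -1.
Number of such sequences: C(36,18) = 9075135300
Each has probability (2/3)^18 · (1/3)^18 = 262144/150094635296999121
P = 9075135300 · 262144/150094635296999121 = 792997422694400/50031545098999707

Answer: 792997422694400/50031545098999707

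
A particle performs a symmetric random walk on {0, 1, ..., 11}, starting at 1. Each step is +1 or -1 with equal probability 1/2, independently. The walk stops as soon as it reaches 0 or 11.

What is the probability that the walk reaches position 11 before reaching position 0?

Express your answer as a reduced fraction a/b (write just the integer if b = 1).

Answer: 1/11

Derivation:
Symmetric walk (p = 1/2): the harmonic-function argument gives P(hit 11 before 0 | start at 1) = a/N.
P = 1/11 = 1/11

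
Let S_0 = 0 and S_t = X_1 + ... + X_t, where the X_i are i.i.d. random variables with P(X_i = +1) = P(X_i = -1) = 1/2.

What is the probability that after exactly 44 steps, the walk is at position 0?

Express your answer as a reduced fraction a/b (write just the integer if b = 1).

Answer: 263012370465/2199023255552

Derivation:
To return to 0 after 44 steps: need exactly 22 steps of +1 and 22 of -1.
Favorable paths: C(44,22) = 2104098963720
Total paths: 2^44 = 17592186044416
P = 2104098963720/17592186044416 = 263012370465/2199023255552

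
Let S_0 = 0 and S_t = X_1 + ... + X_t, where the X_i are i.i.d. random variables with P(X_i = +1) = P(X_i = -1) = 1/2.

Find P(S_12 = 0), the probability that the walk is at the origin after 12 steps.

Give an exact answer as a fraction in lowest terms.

To return to 0 after 12 steps: need exactly 6 steps of +1 and 6 of -1.
Favorable paths: C(12,6) = 924
Total paths: 2^12 = 4096
P = 924/4096 = 231/1024

Answer: 231/1024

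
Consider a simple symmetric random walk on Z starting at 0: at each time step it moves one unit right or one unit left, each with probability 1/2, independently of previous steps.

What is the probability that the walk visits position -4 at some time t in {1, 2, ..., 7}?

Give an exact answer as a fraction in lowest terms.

Count via complement. Let g(t,s) = #length-t paths at position s with S_1..S_t all ≠ -4.
g(t,s) = g(t-1,s-1) + g(t-1,s+1) for s ≠ -4; g(t,-4) = 0.
t=0: g(0,0)=1
t=1: g(1,-1)=1 g(1,1)=1
t=2: g(2,-2)=1 g(2,0)=2 g(2,2)=1
t=3: g(3,-3)=1 g(3,-1)=3 g(3,1)=3 g(3,3)=1
t=4: g(4,-2)=4 g(4,0)=6 g(4,2)=4 g(4,4)=1
t=5: g(5,-3)=4 g(5,-1)=10 g(5,1)=10 g(5,3)=5 g(5,5)=1
t=6: g(6,-2)=14 g(6,0)=20 g(6,2)=15 g(6,4)=6 g(6,6)=1
t=7: g(7,-3)=14 g(7,-1)=34 g(7,1)=35 g(7,3)=21 g(7,5)=7 g(7,7)=1
Paths never hitting -4: Σ_s g(7,s) = 112
Paths hitting -4: 2^7 - 112 = 16
P = 16/128 = 1/8

Answer: 1/8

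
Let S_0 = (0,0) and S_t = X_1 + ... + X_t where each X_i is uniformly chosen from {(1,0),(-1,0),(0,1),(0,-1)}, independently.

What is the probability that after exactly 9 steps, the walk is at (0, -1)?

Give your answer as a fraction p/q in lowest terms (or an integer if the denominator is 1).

Answer: 3969/65536

Derivation:
Let h be the number of horizontal steps (so 9-h are vertical). To end at (0,-1) need (h+0)/2 right-steps and ((9-h)-1)/2 up-steps.
Sum over h with 0 ≤ h ≤ 8, h ≡ 0 (mod 2), 9-h ≡ 1 (mod 2):
h=0: C(9,0)·C(0,0)·C(9,4) = 1·1·126 = 126
h=2: C(9,2)·C(2,1)·C(7,3) = 36·2·35 = 2520
h=4: C(9,4)·C(4,2)·C(5,2) = 126·6·10 = 7560
h=6: C(9,6)·C(6,3)·C(3,1) = 84·20·3 = 5040
h=8: C(9,8)·C(8,4)·C(1,0) = 9·70·1 = 630
Total favorable: 15876
Total paths: 4^9 = 262144
P = 15876/262144 = 3969/65536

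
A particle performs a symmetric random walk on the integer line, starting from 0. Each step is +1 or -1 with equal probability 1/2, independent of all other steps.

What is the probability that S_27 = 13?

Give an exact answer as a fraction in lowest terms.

Answer: 444015/67108864

Derivation:
To reach position 13 after 27 steps: need 20 steps of +1 and 7 of -1.
Favorable paths: C(27,20) = 888030
Total paths: 2^27 = 134217728
P = 888030/134217728 = 444015/67108864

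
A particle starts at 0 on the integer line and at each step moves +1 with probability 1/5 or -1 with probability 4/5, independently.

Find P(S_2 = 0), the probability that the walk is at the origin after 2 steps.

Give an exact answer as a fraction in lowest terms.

Answer: 8/25

Derivation:
To be at 0 after 2 steps: need exactly 1 step of +1 and 1 of -1.
Number of such sequences: C(2,1) = 2
Each has probability (1/5)^1 · (4/5)^1 = 4/25
P = 2 · 4/25 = 8/25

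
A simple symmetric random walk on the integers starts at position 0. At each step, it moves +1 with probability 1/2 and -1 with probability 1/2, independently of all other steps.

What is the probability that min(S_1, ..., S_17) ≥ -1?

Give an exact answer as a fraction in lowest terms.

Answer: 12155/32768

Derivation:
Let f(t,s) = #length-t paths at position s with S_1..S_t all ≥ -1.
f(t,s) = f(t-1,s-1) + f(t-1,s+1) for s ≥ -1; f(t,s) = 0 for s < -1.
t=0: f(0,0)=1
t=1: f(1,-1)=1 f(1,1)=1
t=2: f(2,0)=2 f(2,2)=1
t=3: f(3,-1)=2 f(3,1)=3 f(3,3)=1
t=4: f(4,0)=5 f(4,2)=4 f(4,4)=1
t=5: f(5,-1)=5 f(5,1)=9 f(5,3)=5 f(5,5)=1
t=6: f(6,0)=14 f(6,2)=14 f(6,4)=6 f(6,6)=1
t=7: f(7,-1)=14 f(7,1)=28 f(7,3)=20 f(7,5)=7 f(7,7)=1
t=8: f(8,0)=42 f(8,2)=48 f(8,4)=27 f(8,6)=8 f(8,8)=1
t=9: f(9,-1)=42 f(9,1)=90 f(9,3)=75 f(9,5)=35 f(9,7)=9 f(9,9)=1
t=10: f(10,0)=132 f(10,2)=165 f(10,4)=110 f(10,6)=44 f(10,8)=10 f(10,10)=1
t=11: f(11,-1)=132 f(11,1)=297 f(11,3)=275 f(11,5)=154 f(11,7)=54 f(11,9)=11 f(11,11)=1
t=12: f(12,0)=429 f(12,2)=572 f(12,4)=429 f(12,6)=208 f(12,8)=65 f(12,10)=12 f(12,12)=1
t=13: f(13,-1)=429 f(13,1)=1001 f(13,3)=1001 f(13,5)=637 f(13,7)=273 f(13,9)=77 f(13,11)=13 f(13,13)=1
t=14: f(14,0)=1430 f(14,2)=2002 f(14,4)=1638 f(14,6)=910 f(14,8)=350 f(14,10)=90 f(14,12)=14 f(14,14)=1
t=15: f(15,-1)=1430 f(15,1)=3432 f(15,3)=3640 f(15,5)=2548 f(15,7)=1260 f(15,9)=440 f(15,11)=104 f(15,13)=15 f(15,15)=1
t=16: f(16,0)=4862 f(16,2)=7072 f(16,4)=6188 f(16,6)=3808 f(16,8)=1700 f(16,10)=544 f(16,12)=119 f(16,14)=16 f(16,16)=1
t=17: f(17,-1)=4862 f(17,1)=11934 f(17,3)=13260 f(17,5)=9996 f(17,7)=5508 f(17,9)=2244 f(17,11)=663 f(17,13)=135 f(17,15)=17 f(17,17)=1
Σ_s f(17,s) = 48620
P = 48620/131072 = 12155/32768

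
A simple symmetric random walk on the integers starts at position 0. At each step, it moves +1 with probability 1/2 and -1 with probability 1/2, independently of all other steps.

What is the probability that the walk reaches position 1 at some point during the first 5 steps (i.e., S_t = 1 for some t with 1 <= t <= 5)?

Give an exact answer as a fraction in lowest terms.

Count via complement. Let g(t,s) = #length-t paths at position s with S_1..S_t all ≠ 1.
g(t,s) = g(t-1,s-1) + g(t-1,s+1) for s ≠ 1; g(t,1) = 0.
t=0: g(0,0)=1
t=1: g(1,-1)=1
t=2: g(2,-2)=1 g(2,0)=1
t=3: g(3,-3)=1 g(3,-1)=2
t=4: g(4,-4)=1 g(4,-2)=3 g(4,0)=2
t=5: g(5,-5)=1 g(5,-3)=4 g(5,-1)=5
Paths never hitting 1: Σ_s g(5,s) = 10
Paths hitting 1: 2^5 - 10 = 22
P = 22/32 = 11/16

Answer: 11/16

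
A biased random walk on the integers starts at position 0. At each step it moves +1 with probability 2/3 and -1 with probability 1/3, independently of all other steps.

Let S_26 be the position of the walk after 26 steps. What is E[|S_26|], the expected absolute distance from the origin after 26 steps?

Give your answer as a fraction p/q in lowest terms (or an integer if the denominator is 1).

Answer: 22415696964466/2541865828329

Derivation:
S_26 takes values m ≡ 0 (mod 2) with |m| ≤ 26; P(S_26=m) = C(26,(26+m)/2) · (2/3)^((26+m)/2) · (1/3)^((26-m)/2).
Distribution: P(S=-26)=1/2541865828329, P(S=-24)=52/2541865828329, P(S=-22)=1300/2541865828329, P(S=-20)=20800/2541865828329, P(S=-18)=239200/2541865828329, P(S=-16)=2104960/2541865828329, P(S=-14)=14734720/2541865828329, P(S=-12)=84198400/2541865828329, P(S=-10)=399942400/2541865828329, P(S=-8)=1599769600/2541865828329, P(S=-6)=5439216640/2541865828329, P(S=-4)=15823175680/2541865828329, P(S=-2)=39557939200/2541865828329, P(S=0)=85201715200/2541865828329, P(S=2)=158231756800/2541865828329, P(S=4)=253170810880/2541865828329, P(S=6)=348109864960/2541865828329, P(S=8)=409541017600/2541865828329, P(S=10)=409541017600/2541865828329, P(S=12)=344876646400/2541865828329, P(S=14)=241413652480/2541865828329, P(S=16)=137950658560/2541865828329, P(S=18)=62704844800/2541865828329, P(S=20)=21810380800/2541865828329, P(S=22)=5452595200/2541865828329, P(S=24)=872415232/2541865828329, P(S=26)=67108864/2541865828329
E[|S_26|] = Σ_m |m|·P(S_26=m) = 22415696964466/2541865828329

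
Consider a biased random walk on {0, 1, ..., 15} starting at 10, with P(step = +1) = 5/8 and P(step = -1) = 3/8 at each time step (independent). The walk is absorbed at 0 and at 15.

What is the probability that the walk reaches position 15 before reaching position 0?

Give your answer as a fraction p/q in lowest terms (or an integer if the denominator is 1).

Answer: 10525000/10584049

Derivation:
Biased walk: p = 5/8, q = 3/8, r = q/p = 3/5
Gambler's ruin: P(hit 15 before 0 | start at 10) = (1 - r^a)/(1 - r^N)
r^10 = 59049/9765625; r^15 = 14348907/30517578125
P = (1 - 59049/9765625) / (1 - 14348907/30517578125) = 9706576/9765625 / 30503229218/30517578125 = 10525000/10584049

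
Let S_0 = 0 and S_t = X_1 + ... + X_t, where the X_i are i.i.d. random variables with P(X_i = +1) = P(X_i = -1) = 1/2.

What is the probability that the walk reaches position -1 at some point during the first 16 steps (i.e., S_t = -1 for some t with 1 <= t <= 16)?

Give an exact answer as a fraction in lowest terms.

Count via complement. Let g(t,s) = #length-t paths at position s with S_1..S_t all ≠ -1.
g(t,s) = g(t-1,s-1) + g(t-1,s+1) for s ≠ -1; g(t,-1) = 0.
t=0: g(0,0)=1
t=1: g(1,1)=1
t=2: g(2,0)=1 g(2,2)=1
t=3: g(3,1)=2 g(3,3)=1
t=4: g(4,0)=2 g(4,2)=3 g(4,4)=1
t=5: g(5,1)=5 g(5,3)=4 g(5,5)=1
t=6: g(6,0)=5 g(6,2)=9 g(6,4)=5 g(6,6)=1
t=7: g(7,1)=14 g(7,3)=14 g(7,5)=6 g(7,7)=1
t=8: g(8,0)=14 g(8,2)=28 g(8,4)=20 g(8,6)=7 g(8,8)=1
t=9: g(9,1)=42 g(9,3)=48 g(9,5)=27 g(9,7)=8 g(9,9)=1
t=10: g(10,0)=42 g(10,2)=90 g(10,4)=75 g(10,6)=35 g(10,8)=9 g(10,10)=1
t=11: g(11,1)=132 g(11,3)=165 g(11,5)=110 g(11,7)=44 g(11,9)=10 g(11,11)=1
t=12: g(12,0)=132 g(12,2)=297 g(12,4)=275 g(12,6)=154 g(12,8)=54 g(12,10)=11 g(12,12)=1
t=13: g(13,1)=429 g(13,3)=572 g(13,5)=429 g(13,7)=208 g(13,9)=65 g(13,11)=12 g(13,13)=1
t=14: g(14,0)=429 g(14,2)=1001 g(14,4)=1001 g(14,6)=637 g(14,8)=273 g(14,10)=77 g(14,12)=13 g(14,14)=1
t=15: g(15,1)=1430 g(15,3)=2002 g(15,5)=1638 g(15,7)=910 g(15,9)=350 g(15,11)=90 g(15,13)=14 g(15,15)=1
t=16: g(16,0)=1430 g(16,2)=3432 g(16,4)=3640 g(16,6)=2548 g(16,8)=1260 g(16,10)=440 g(16,12)=104 g(16,14)=15 g(16,16)=1
Paths never hitting -1: Σ_s g(16,s) = 12870
Paths hitting -1: 2^16 - 12870 = 52666
P = 52666/65536 = 26333/32768

Answer: 26333/32768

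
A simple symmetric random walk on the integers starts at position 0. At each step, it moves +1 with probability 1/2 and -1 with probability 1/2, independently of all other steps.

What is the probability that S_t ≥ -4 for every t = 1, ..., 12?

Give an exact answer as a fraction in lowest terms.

Let f(t,s) = #length-t paths at position s with S_1..S_t all ≥ -4.
f(t,s) = f(t-1,s-1) + f(t-1,s+1) for s ≥ -4; f(t,s) = 0 for s < -4.
t=0: f(0,0)=1
t=1: f(1,-1)=1 f(1,1)=1
t=2: f(2,-2)=1 f(2,0)=2 f(2,2)=1
t=3: f(3,-3)=1 f(3,-1)=3 f(3,1)=3 f(3,3)=1
t=4: f(4,-4)=1 f(4,-2)=4 f(4,0)=6 f(4,2)=4 f(4,4)=1
t=5: f(5,-3)=5 f(5,-1)=10 f(5,1)=10 f(5,3)=5 f(5,5)=1
t=6: f(6,-4)=5 f(6,-2)=15 f(6,0)=20 f(6,2)=15 f(6,4)=6 f(6,6)=1
t=7: f(7,-3)=20 f(7,-1)=35 f(7,1)=35 f(7,3)=21 f(7,5)=7 f(7,7)=1
t=8: f(8,-4)=20 f(8,-2)=55 f(8,0)=70 f(8,2)=56 f(8,4)=28 f(8,6)=8 f(8,8)=1
t=9: f(9,-3)=75 f(9,-1)=125 f(9,1)=126 f(9,3)=84 f(9,5)=36 f(9,7)=9 f(9,9)=1
t=10: f(10,-4)=75 f(10,-2)=200 f(10,0)=251 f(10,2)=210 f(10,4)=120 f(10,6)=45 f(10,8)=10 f(10,10)=1
t=11: f(11,-3)=275 f(11,-1)=451 f(11,1)=461 f(11,3)=330 f(11,5)=165 f(11,7)=55 f(11,9)=11 f(11,11)=1
t=12: f(12,-4)=275 f(12,-2)=726 f(12,0)=912 f(12,2)=791 f(12,4)=495 f(12,6)=220 f(12,8)=66 f(12,10)=12 f(12,12)=1
Σ_s f(12,s) = 3498
P = 3498/4096 = 1749/2048

Answer: 1749/2048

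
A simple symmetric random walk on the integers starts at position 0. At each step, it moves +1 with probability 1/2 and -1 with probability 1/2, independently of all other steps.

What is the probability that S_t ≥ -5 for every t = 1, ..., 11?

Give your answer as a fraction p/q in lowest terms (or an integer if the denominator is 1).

Let f(t,s) = #length-t paths at position s with S_1..S_t all ≥ -5.
f(t,s) = f(t-1,s-1) + f(t-1,s+1) for s ≥ -5; f(t,s) = 0 for s < -5.
t=0: f(0,0)=1
t=1: f(1,-1)=1 f(1,1)=1
t=2: f(2,-2)=1 f(2,0)=2 f(2,2)=1
t=3: f(3,-3)=1 f(3,-1)=3 f(3,1)=3 f(3,3)=1
t=4: f(4,-4)=1 f(4,-2)=4 f(4,0)=6 f(4,2)=4 f(4,4)=1
t=5: f(5,-5)=1 f(5,-3)=5 f(5,-1)=10 f(5,1)=10 f(5,3)=5 f(5,5)=1
t=6: f(6,-4)=6 f(6,-2)=15 f(6,0)=20 f(6,2)=15 f(6,4)=6 f(6,6)=1
t=7: f(7,-5)=6 f(7,-3)=21 f(7,-1)=35 f(7,1)=35 f(7,3)=21 f(7,5)=7 f(7,7)=1
t=8: f(8,-4)=27 f(8,-2)=56 f(8,0)=70 f(8,2)=56 f(8,4)=28 f(8,6)=8 f(8,8)=1
t=9: f(9,-5)=27 f(9,-3)=83 f(9,-1)=126 f(9,1)=126 f(9,3)=84 f(9,5)=36 f(9,7)=9 f(9,9)=1
t=10: f(10,-4)=110 f(10,-2)=209 f(10,0)=252 f(10,2)=210 f(10,4)=120 f(10,6)=45 f(10,8)=10 f(10,10)=1
t=11: f(11,-5)=110 f(11,-3)=319 f(11,-1)=461 f(11,1)=462 f(11,3)=330 f(11,5)=165 f(11,7)=55 f(11,9)=11 f(11,11)=1
Σ_s f(11,s) = 1914
P = 1914/2048 = 957/1024

Answer: 957/1024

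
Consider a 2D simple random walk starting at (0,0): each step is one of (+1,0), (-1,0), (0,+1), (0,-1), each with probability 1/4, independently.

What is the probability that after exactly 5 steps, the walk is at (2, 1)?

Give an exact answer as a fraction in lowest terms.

Answer: 25/512

Derivation:
Let h be the number of horizontal steps (so 5-h are vertical). To end at (2,1) need (h+2)/2 right-steps and ((5-h)+1)/2 up-steps.
Sum over h with 2 ≤ h ≤ 4, h ≡ 0 (mod 2), 5-h ≡ 1 (mod 2):
h=2: C(5,2)·C(2,2)·C(3,2) = 10·1·3 = 30
h=4: C(5,4)·C(4,3)·C(1,1) = 5·4·1 = 20
Total favorable: 50
Total paths: 4^5 = 1024
P = 50/1024 = 25/512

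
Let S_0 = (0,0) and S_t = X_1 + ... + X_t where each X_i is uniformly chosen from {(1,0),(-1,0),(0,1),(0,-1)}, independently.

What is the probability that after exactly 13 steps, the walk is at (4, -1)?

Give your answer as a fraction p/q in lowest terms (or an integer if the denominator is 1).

Answer: 920205/67108864

Derivation:
Let h be the number of horizontal steps (so 13-h are vertical). To end at (4,-1) need (h+4)/2 right-steps and ((13-h)-1)/2 up-steps.
Sum over h with 4 ≤ h ≤ 12, h ≡ 0 (mod 2), 13-h ≡ 1 (mod 2):
h=4: C(13,4)·C(4,4)·C(9,4) = 715·1·126 = 90090
h=6: C(13,6)·C(6,5)·C(7,3) = 1716·6·35 = 360360
h=8: C(13,8)·C(8,6)·C(5,2) = 1287·28·10 = 360360
h=10: C(13,10)·C(10,7)·C(3,1) = 286·120·3 = 102960
h=12: C(13,12)·C(12,8)·C(1,0) = 13·495·1 = 6435
Total favorable: 920205
Total paths: 4^13 = 67108864
P = 920205/67108864 = 920205/67108864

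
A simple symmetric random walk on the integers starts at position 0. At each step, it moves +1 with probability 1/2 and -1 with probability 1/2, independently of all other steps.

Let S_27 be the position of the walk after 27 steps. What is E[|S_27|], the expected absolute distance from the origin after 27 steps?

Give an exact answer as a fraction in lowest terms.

Answer: 35102025/8388608

Derivation:
S_27 takes values m ≡ 1 (mod 2) with |m| ≤ 27; P(S_27=m) = C(27,(27+m)/2)/2^27.
Total paths: 2^27 = 134217728
Distribution: P(S=-27)=1/134217728, P(S=-25)=27/134217728, P(S=-23)=351/134217728, P(S=-21)=2925/134217728, P(S=-19)=17550/134217728, P(S=-17)=80730/134217728, P(S=-15)=296010/134217728, P(S=-13)=888030/134217728, P(S=-11)=2220075/134217728, P(S=-9)=4686825/134217728, P(S=-7)=8436285/134217728, P(S=-5)=13037895/134217728, P(S=-3)=17383860/134217728, P(S=-1)=20058300/134217728, P(S=1)=20058300/134217728, P(S=3)=17383860/134217728, P(S=5)=13037895/134217728, P(S=7)=8436285/134217728, P(S=9)=4686825/134217728, P(S=11)=2220075/134217728, P(S=13)=888030/134217728, P(S=15)=296010/134217728, P(S=17)=80730/134217728, P(S=19)=17550/134217728, P(S=21)=2925/134217728, P(S=23)=351/134217728, P(S=25)=27/134217728, P(S=27)=1/134217728
E[|S_27|] = Σ_m |m|·P(S_27=m) = 561632400/134217728 = 35102025/8388608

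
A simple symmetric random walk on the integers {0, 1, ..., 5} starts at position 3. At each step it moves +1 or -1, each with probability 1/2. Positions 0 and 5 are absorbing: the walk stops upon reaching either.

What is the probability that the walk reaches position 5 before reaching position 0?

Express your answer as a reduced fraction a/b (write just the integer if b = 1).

Symmetric walk (p = 1/2): the harmonic-function argument gives P(hit 5 before 0 | start at 3) = a/N.
P = 3/5 = 3/5

Answer: 3/5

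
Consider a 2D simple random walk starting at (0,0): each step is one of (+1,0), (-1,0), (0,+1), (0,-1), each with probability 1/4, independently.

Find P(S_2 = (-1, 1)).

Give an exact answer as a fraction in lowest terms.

Answer: 1/8

Derivation:
Let h be the number of horizontal steps (so 2-h are vertical). To end at (-1,1) need (h-1)/2 right-steps and ((2-h)+1)/2 up-steps.
Sum over h with 1 ≤ h ≤ 1, h ≡ 1 (mod 2), 2-h ≡ 1 (mod 2):
h=1: C(2,1)·C(1,0)·C(1,1) = 2·1·1 = 2
Total favorable: 2
Total paths: 4^2 = 16
P = 2/16 = 1/8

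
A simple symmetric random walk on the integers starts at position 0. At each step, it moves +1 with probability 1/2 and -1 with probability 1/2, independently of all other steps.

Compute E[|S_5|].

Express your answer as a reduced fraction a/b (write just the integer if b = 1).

S_5 takes values m ≡ 1 (mod 2) with |m| ≤ 5; P(S_5=m) = C(5,(5+m)/2)/2^5.
Total paths: 2^5 = 32
Distribution: P(S=-5)=1/32, P(S=-3)=5/32, P(S=-1)=10/32, P(S=1)=10/32, P(S=3)=5/32, P(S=5)=1/32
E[|S_5|] = Σ_m |m|·P(S_5=m) = 60/32 = 15/8

Answer: 15/8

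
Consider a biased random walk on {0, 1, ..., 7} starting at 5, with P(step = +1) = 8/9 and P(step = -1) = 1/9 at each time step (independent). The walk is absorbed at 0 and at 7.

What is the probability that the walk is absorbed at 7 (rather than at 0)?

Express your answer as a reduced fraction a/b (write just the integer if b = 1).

Answer: 299584/299593

Derivation:
Biased walk: p = 8/9, q = 1/9, r = q/p = 1/8
Gambler's ruin: P(hit 7 before 0 | start at 5) = (1 - r^a)/(1 - r^N)
r^5 = 1/32768; r^7 = 1/2097152
P = (1 - 1/32768) / (1 - 1/2097152) = 32767/32768 / 2097151/2097152 = 299584/299593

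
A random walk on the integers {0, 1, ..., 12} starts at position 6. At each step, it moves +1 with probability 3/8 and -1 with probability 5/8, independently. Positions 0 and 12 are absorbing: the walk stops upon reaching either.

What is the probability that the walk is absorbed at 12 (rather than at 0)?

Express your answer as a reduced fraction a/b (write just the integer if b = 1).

Biased walk: p = 3/8, q = 5/8, r = q/p = 5/3
Gambler's ruin: P(hit 12 before 0 | start at 6) = (1 - r^a)/(1 - r^N)
r^6 = 15625/729; r^12 = 244140625/531441
P = (1 - 15625/729) / (1 - 244140625/531441) = -14896/729 / -243609184/531441 = 729/16354

Answer: 729/16354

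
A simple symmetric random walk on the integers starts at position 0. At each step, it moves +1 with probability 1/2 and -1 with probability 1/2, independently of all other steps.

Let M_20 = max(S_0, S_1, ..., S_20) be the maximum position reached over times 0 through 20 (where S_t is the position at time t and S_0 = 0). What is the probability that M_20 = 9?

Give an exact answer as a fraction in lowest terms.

Answer: 969/65536

Derivation:
Let M_20 = max(S_0,...,S_20). Use the reflection principle: for j ≥ 1, #{paths with M_20 ≥ j} = #{S_20 ≥ j} + #{S_20 ≥ j+1}.
By reflection, #{M_20 ≥ 9} = #{S_20 ≥ 9} + #{S_20 ≥ 10} = 21700 + 21700 = 43400.
#{M_20 ≥ 10} = #{S_20 ≥ 10} + #{S_20 ≥ 11} = 21700 + 6196 = 27896.
#{M_20 = 9} = 43400 - 27896 = 15504.
P(M_20 = 9) = 15504/1048576 = 969/65536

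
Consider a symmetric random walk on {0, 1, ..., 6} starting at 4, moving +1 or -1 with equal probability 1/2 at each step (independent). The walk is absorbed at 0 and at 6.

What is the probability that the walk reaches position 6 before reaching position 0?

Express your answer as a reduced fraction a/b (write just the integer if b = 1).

Answer: 2/3

Derivation:
Symmetric walk (p = 1/2): the harmonic-function argument gives P(hit 6 before 0 | start at 4) = a/N.
P = 4/6 = 2/3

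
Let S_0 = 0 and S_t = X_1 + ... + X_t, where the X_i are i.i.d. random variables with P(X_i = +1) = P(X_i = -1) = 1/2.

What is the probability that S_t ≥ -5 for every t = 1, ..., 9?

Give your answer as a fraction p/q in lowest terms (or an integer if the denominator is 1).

Let f(t,s) = #length-t paths at position s with S_1..S_t all ≥ -5.
f(t,s) = f(t-1,s-1) + f(t-1,s+1) for s ≥ -5; f(t,s) = 0 for s < -5.
t=0: f(0,0)=1
t=1: f(1,-1)=1 f(1,1)=1
t=2: f(2,-2)=1 f(2,0)=2 f(2,2)=1
t=3: f(3,-3)=1 f(3,-1)=3 f(3,1)=3 f(3,3)=1
t=4: f(4,-4)=1 f(4,-2)=4 f(4,0)=6 f(4,2)=4 f(4,4)=1
t=5: f(5,-5)=1 f(5,-3)=5 f(5,-1)=10 f(5,1)=10 f(5,3)=5 f(5,5)=1
t=6: f(6,-4)=6 f(6,-2)=15 f(6,0)=20 f(6,2)=15 f(6,4)=6 f(6,6)=1
t=7: f(7,-5)=6 f(7,-3)=21 f(7,-1)=35 f(7,1)=35 f(7,3)=21 f(7,5)=7 f(7,7)=1
t=8: f(8,-4)=27 f(8,-2)=56 f(8,0)=70 f(8,2)=56 f(8,4)=28 f(8,6)=8 f(8,8)=1
t=9: f(9,-5)=27 f(9,-3)=83 f(9,-1)=126 f(9,1)=126 f(9,3)=84 f(9,5)=36 f(9,7)=9 f(9,9)=1
Σ_s f(9,s) = 492
P = 492/512 = 123/128

Answer: 123/128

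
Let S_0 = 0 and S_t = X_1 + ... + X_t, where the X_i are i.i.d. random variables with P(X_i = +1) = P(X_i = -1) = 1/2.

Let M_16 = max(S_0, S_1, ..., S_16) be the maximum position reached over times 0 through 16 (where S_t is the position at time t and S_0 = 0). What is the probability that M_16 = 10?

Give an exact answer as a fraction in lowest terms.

Answer: 35/4096

Derivation:
Let M_16 = max(S_0,...,S_16). Use the reflection principle: for j ≥ 1, #{paths with M_16 ≥ j} = #{S_16 ≥ j} + #{S_16 ≥ j+1}.
By reflection, #{M_16 ≥ 10} = #{S_16 ≥ 10} + #{S_16 ≥ 11} = 697 + 137 = 834.
#{M_16 ≥ 11} = #{S_16 ≥ 11} + #{S_16 ≥ 12} = 137 + 137 = 274.
#{M_16 = 10} = 834 - 274 = 560.
P(M_16 = 10) = 560/65536 = 35/4096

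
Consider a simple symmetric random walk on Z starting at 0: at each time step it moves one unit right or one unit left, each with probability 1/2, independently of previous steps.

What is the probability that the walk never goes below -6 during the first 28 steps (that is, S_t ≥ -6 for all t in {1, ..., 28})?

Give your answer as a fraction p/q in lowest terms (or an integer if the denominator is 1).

Answer: 109396395/134217728

Derivation:
Let f(t,s) = #length-t paths at position s with S_1..S_t all ≥ -6.
f(t,s) = f(t-1,s-1) + f(t-1,s+1) for s ≥ -6; f(t,s) = 0 for s < -6.
t=0: f(0,0)=1
t=1: f(1,-1)=1 f(1,1)=1
t=2: f(2,-2)=1 f(2,0)=2 f(2,2)=1
t=3: f(3,-3)=1 f(3,-1)=3 f(3,1)=3 f(3,3)=1
t=4: f(4,-4)=1 f(4,-2)=4 f(4,0)=6 f(4,2)=4 f(4,4)=1
t=5: f(5,-5)=1 f(5,-3)=5 f(5,-1)=10 f(5,1)=10 f(5,3)=5 f(5,5)=1
t=6: f(6,-6)=1 f(6,-4)=6 f(6,-2)=15 f(6,0)=20 f(6,2)=15 f(6,4)=6 f(6,6)=1
t=7: f(7,-5)=7 f(7,-3)=21 f(7,-1)=35 f(7,1)=35 f(7,3)=21 f(7,5)=7 f(7,7)=1
t=8: f(8,-6)=7 f(8,-4)=28 f(8,-2)=56 f(8,0)=70 f(8,2)=56 f(8,4)=28 f(8,6)=8 f(8,8)=1
t=9: f(9,-5)=35 f(9,-3)=84 f(9,-1)=126 f(9,1)=126 f(9,3)=84 f(9,5)=36 f(9,7)=9 f(9,9)=1
t=10: f(10,-6)=35 f(10,-4)=119 f(10,-2)=210 f(10,0)=252 f(10,2)=210 f(10,4)=120 f(10,6)=45 f(10,8)=10 f(10,10)=1
t=11: f(11,-5)=154 f(11,-3)=329 f(11,-1)=462 f(11,1)=462 f(11,3)=330 f(11,5)=165 f(11,7)=55 f(11,9)=11 f(11,11)=1
t=12: f(12,-6)=154 f(12,-4)=483 f(12,-2)=791 f(12,0)=924 f(12,2)=792 f(12,4)=495 f(12,6)=220 f(12,8)=66 f(12,10)=12 f(12,12)=1
t=13: f(13,-5)=637 f(13,-3)=1274 f(13,-1)=1715 f(13,1)=1716 f(13,3)=1287 f(13,5)=715 f(13,7)=286 f(13,9)=78 f(13,11)=13 f(13,13)=1
t=14: f(14,-6)=637 f(14,-4)=1911 f(14,-2)=2989 f(14,0)=3431 f(14,2)=3003 f(14,4)=2002 f(14,6)=1001 f(14,8)=364 f(14,10)=91 f(14,12)=14 f(14,14)=1
t=15: f(15,-5)=2548 f(15,-3)=4900 f(15,-1)=6420 f(15,1)=6434 f(15,3)=5005 f(15,5)=3003 f(15,7)=1365 f(15,9)=455 f(15,11)=105 f(15,13)=15 f(15,15)=1
t=16: f(16,-6)=2548 f(16,-4)=7448 f(16,-2)=11320 f(16,0)=12854 f(16,2)=11439 f(16,4)=8008 f(16,6)=4368 f(16,8)=1820 f(16,10)=560 f(16,12)=120 f(16,14)=16 f(16,16)=1
t=17: f(17,-5)=9996 f(17,-3)=18768 f(17,-1)=24174 f(17,1)=24293 f(17,3)=19447 f(17,5)=12376 f(17,7)=6188 f(17,9)=2380 f(17,11)=680 f(17,13)=136 f(17,15)=17 f(17,17)=1
t=18: f(18,-6)=9996 f(18,-4)=28764 f(18,-2)=42942 f(18,0)=48467 f(18,2)=43740 f(18,4)=31823 f(18,6)=18564 f(18,8)=8568 f(18,10)=3060 f(18,12)=816 f(18,14)=153 f(18,16)=18 f(18,18)=1
t=19: f(19,-5)=38760 f(19,-3)=71706 f(19,-1)=91409 f(19,1)=92207 f(19,3)=75563 f(19,5)=50387 f(19,7)=27132 f(19,9)=11628 f(19,11)=3876 f(19,13)=969 f(19,15)=171 f(19,17)=19 f(19,19)=1
t=20: f(20,-6)=38760 f(20,-4)=110466 f(20,-2)=163115 f(20,0)=183616 f(20,2)=167770 f(20,4)=125950 f(20,6)=77519 f(20,8)=38760 f(20,10)=15504 f(20,12)=4845 f(20,14)=1140 f(20,16)=190 f(20,18)=20 f(20,20)=1
t=21: f(21,-5)=149226 f(21,-3)=273581 f(21,-1)=346731 f(21,1)=351386 f(21,3)=293720 f(21,5)=203469 f(21,7)=116279 f(21,9)=54264 f(21,11)=20349 f(21,13)=5985 f(21,15)=1330 f(21,17)=210 f(21,19)=21 f(21,21)=1
t=22: f(22,-6)=149226 f(22,-4)=422807 f(22,-2)=620312 f(22,0)=698117 f(22,2)=645106 f(22,4)=497189 f(22,6)=319748 f(22,8)=170543 f(22,10)=74613 f(22,12)=26334 f(22,14)=7315 f(22,16)=1540 f(22,18)=231 f(22,20)=22 f(22,22)=1
t=23: f(23,-5)=572033 f(23,-3)=1043119 f(23,-1)=1318429 f(23,1)=1343223 f(23,3)=1142295 f(23,5)=816937 f(23,7)=490291 f(23,9)=245156 f(23,11)=100947 f(23,13)=33649 f(23,15)=8855 f(23,17)=1771 f(23,19)=253 f(23,21)=23 f(23,23)=1
t=24: f(24,-6)=572033 f(24,-4)=1615152 f(24,-2)=2361548 f(24,0)=2661652 f(24,2)=2485518 f(24,4)=1959232 f(24,6)=1307228 f(24,8)=735447 f(24,10)=346103 f(24,12)=134596 f(24,14)=42504 f(24,16)=10626 f(24,18)=2024 f(24,20)=276 f(24,22)=24 f(24,24)=1
t=25: f(25,-5)=2187185 f(25,-3)=3976700 f(25,-1)=5023200 f(25,1)=5147170 f(25,3)=4444750 f(25,5)=3266460 f(25,7)=2042675 f(25,9)=1081550 f(25,11)=480699 f(25,13)=177100 f(25,15)=53130 f(25,17)=12650 f(25,19)=2300 f(25,21)=300 f(25,23)=25 f(25,25)=1
t=26: f(26,-6)=2187185 f(26,-4)=6163885 f(26,-2)=8999900 f(26,0)=10170370 f(26,2)=9591920 f(26,4)=7711210 f(26,6)=5309135 f(26,8)=3124225 f(26,10)=1562249 f(26,12)=657799 f(26,14)=230230 f(26,16)=65780 f(26,18)=14950 f(26,20)=2600 f(26,22)=325 f(26,24)=26 f(26,26)=1
t=27: f(27,-5)=8351070 f(27,-3)=15163785 f(27,-1)=19170270 f(27,1)=19762290 f(27,3)=17303130 f(27,5)=13020345 f(27,7)=8433360 f(27,9)=4686474 f(27,11)=2220048 f(27,13)=888029 f(27,15)=296010 f(27,17)=80730 f(27,19)=17550 f(27,21)=2925 f(27,23)=351 f(27,25)=27 f(27,27)=1
t=28: f(28,-6)=8351070 f(28,-4)=23514855 f(28,-2)=34334055 f(28,0)=38932560 f(28,2)=37065420 f(28,4)=30323475 f(28,6)=21453705 f(28,8)=13119834 f(28,10)=6906522 f(28,12)=3108077 f(28,14)=1184039 f(28,16)=376740 f(28,18)=98280 f(28,20)=20475 f(28,22)=3276 f(28,24)=378 f(28,26)=28 f(28,28)=1
Σ_s f(28,s) = 218792790
P = 218792790/268435456 = 109396395/134217728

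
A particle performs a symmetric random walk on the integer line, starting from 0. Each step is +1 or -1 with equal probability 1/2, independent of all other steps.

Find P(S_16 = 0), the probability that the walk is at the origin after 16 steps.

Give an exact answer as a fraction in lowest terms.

Answer: 6435/32768

Derivation:
To return to 0 after 16 steps: need exactly 8 steps of +1 and 8 of -1.
Favorable paths: C(16,8) = 12870
Total paths: 2^16 = 65536
P = 12870/65536 = 6435/32768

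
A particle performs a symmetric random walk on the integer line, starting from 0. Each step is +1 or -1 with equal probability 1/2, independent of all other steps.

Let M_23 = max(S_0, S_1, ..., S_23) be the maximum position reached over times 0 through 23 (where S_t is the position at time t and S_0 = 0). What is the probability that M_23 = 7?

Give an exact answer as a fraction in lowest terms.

Let M_23 = max(S_0,...,S_23). Use the reflection principle: for j ≥ 1, #{paths with M_23 ≥ j} = #{S_23 ≥ j} + #{S_23 ≥ j+1}.
By reflection, #{M_23 ≥ 7} = #{S_23 ≥ 7} + #{S_23 ≥ 8} = 880970 + 390656 = 1271626.
#{M_23 ≥ 8} = #{S_23 ≥ 8} + #{S_23 ≥ 9} = 390656 + 390656 = 781312.
#{M_23 = 7} = 1271626 - 781312 = 490314.
P(M_23 = 7) = 490314/8388608 = 245157/4194304

Answer: 245157/4194304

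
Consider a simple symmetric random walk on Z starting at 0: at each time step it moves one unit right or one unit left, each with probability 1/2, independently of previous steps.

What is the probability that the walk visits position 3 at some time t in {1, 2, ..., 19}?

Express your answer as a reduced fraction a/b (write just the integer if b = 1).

Count via complement. Let g(t,s) = #length-t paths at position s with S_1..S_t all ≠ 3.
g(t,s) = g(t-1,s-1) + g(t-1,s+1) for s ≠ 3; g(t,3) = 0.
t=0: g(0,0)=1
t=1: g(1,-1)=1 g(1,1)=1
t=2: g(2,-2)=1 g(2,0)=2 g(2,2)=1
t=3: g(3,-3)=1 g(3,-1)=3 g(3,1)=3
t=4: g(4,-4)=1 g(4,-2)=4 g(4,0)=6 g(4,2)=3
t=5: g(5,-5)=1 g(5,-3)=5 g(5,-1)=10 g(5,1)=9
t=6: g(6,-6)=1 g(6,-4)=6 g(6,-2)=15 g(6,0)=19 g(6,2)=9
t=7: g(7,-7)=1 g(7,-5)=7 g(7,-3)=21 g(7,-1)=34 g(7,1)=28
t=8: g(8,-8)=1 g(8,-6)=8 g(8,-4)=28 g(8,-2)=55 g(8,0)=62 g(8,2)=28
t=9: g(9,-9)=1 g(9,-7)=9 g(9,-5)=36 g(9,-3)=83 g(9,-1)=117 g(9,1)=90
t=10: g(10,-10)=1 g(10,-8)=10 g(10,-6)=45 g(10,-4)=119 g(10,-2)=200 g(10,0)=207 g(10,2)=90
t=11: g(11,-11)=1 g(11,-9)=11 g(11,-7)=55 g(11,-5)=164 g(11,-3)=319 g(11,-1)=407 g(11,1)=297
t=12: g(12,-12)=1 g(12,-10)=12 g(12,-8)=66 g(12,-6)=219 g(12,-4)=483 g(12,-2)=726 g(12,0)=704 g(12,2)=297
t=13: g(13,-13)=1 g(13,-11)=13 g(13,-9)=78 g(13,-7)=285 g(13,-5)=702 g(13,-3)=1209 g(13,-1)=1430 g(13,1)=1001
t=14: g(14,-14)=1 g(14,-12)=14 g(14,-10)=91 g(14,-8)=363 g(14,-6)=987 g(14,-4)=1911 g(14,-2)=2639 g(14,0)=2431 g(14,2)=1001
t=15: g(15,-15)=1 g(15,-13)=15 g(15,-11)=105 g(15,-9)=454 g(15,-7)=1350 g(15,-5)=2898 g(15,-3)=4550 g(15,-1)=5070 g(15,1)=3432
t=16: g(16,-16)=1 g(16,-14)=16 g(16,-12)=120 g(16,-10)=559 g(16,-8)=1804 g(16,-6)=4248 g(16,-4)=7448 g(16,-2)=9620 g(16,0)=8502 g(16,2)=3432
t=17: g(17,-17)=1 g(17,-15)=17 g(17,-13)=136 g(17,-11)=679 g(17,-9)=2363 g(17,-7)=6052 g(17,-5)=11696 g(17,-3)=17068 g(17,-1)=18122 g(17,1)=11934
t=18: g(18,-18)=1 g(18,-16)=18 g(18,-14)=153 g(18,-12)=815 g(18,-10)=3042 g(18,-8)=8415 g(18,-6)=17748 g(18,-4)=28764 g(18,-2)=35190 g(18,0)=30056 g(18,2)=11934
t=19: g(19,-19)=1 g(19,-17)=19 g(19,-15)=171 g(19,-13)=968 g(19,-11)=3857 g(19,-9)=11457 g(19,-7)=26163 g(19,-5)=46512 g(19,-3)=63954 g(19,-1)=65246 g(19,1)=41990
Paths never hitting 3: Σ_s g(19,s) = 260338
Paths hitting 3: 2^19 - 260338 = 263950
P = 263950/524288 = 131975/262144

Answer: 131975/262144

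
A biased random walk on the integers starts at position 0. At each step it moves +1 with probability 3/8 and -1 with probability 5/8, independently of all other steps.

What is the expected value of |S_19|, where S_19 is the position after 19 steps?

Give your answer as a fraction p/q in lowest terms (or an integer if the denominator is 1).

Answer: 24114544045380769/4503599627370496

Derivation:
S_19 takes values m ≡ 1 (mod 2) with |m| ≤ 19; P(S_19=m) = C(19,(19+m)/2) · (3/8)^((19+m)/2) · (5/8)^((19-m)/2).
Distribution: P(S=-19)=19073486328125/144115188075855872, P(S=-17)=217437744140625/144115188075855872, P(S=-15)=1174163818359375/144115188075855872, P(S=-13)=3992156982421875/144115188075855872, P(S=-11)=2395294189453125/36028797018963968, P(S=-9)=4311529541015625/36028797018963968, P(S=-7)=6036141357421875/36028797018963968, P(S=-5)=6725986083984375/36028797018963968, P(S=-3)=12106774951171875/72057594037927936, P(S=-1)=8878301630859375/72057594037927936, P(S=1)=5326980978515625/72057594037927936, P(S=3)=2615063389453125/72057594037927936, P(S=5)=523012677890625/36028797018963968, P(S=7)=168973326703125/36028797018963968, P(S=9)=43450284009375/36028797018963968, P(S=11)=8690056801875/36028797018963968, P(S=13)=5214034081125/144115188075855872, P(S=15)=552074196825/144115188075855872, P(S=17)=36804946455/144115188075855872, P(S=19)=1162261467/144115188075855872
E[|S_19|] = Σ_m |m|·P(S_19=m) = 24114544045380769/4503599627370496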